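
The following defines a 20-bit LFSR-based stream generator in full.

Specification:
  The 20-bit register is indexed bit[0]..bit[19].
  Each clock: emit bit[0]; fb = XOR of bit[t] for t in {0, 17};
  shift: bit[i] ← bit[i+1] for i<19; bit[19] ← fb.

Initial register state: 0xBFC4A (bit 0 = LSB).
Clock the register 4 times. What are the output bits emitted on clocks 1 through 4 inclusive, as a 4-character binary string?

reg_0 = 0xBFC4A
clock 1: out=0, reg = 0xDFE25
clock 2: out=1, reg = 0xEFF12
clock 3: out=0, reg = 0xF7F89
clock 4: out=1, reg = 0x7BFC4

0101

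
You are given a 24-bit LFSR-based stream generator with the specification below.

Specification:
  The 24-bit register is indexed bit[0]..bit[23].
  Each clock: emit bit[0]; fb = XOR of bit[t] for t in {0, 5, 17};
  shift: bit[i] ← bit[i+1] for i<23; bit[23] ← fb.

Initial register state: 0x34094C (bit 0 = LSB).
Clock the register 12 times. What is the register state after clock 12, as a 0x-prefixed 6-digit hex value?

0x71C340

reg_0 = 0x34094C
clock 1: out=0, reg = 0x1A04A6
clock 2: out=0, reg = 0x0D0253
clock 3: out=1, reg = 0x868129
clock 4: out=1, reg = 0xC34094
clock 5: out=0, reg = 0xE1A04A
clock 6: out=0, reg = 0x70D025
clock 7: out=1, reg = 0x386812
clock 8: out=0, reg = 0x1C3409
clock 9: out=1, reg = 0x8E1A04
clock 10: out=0, reg = 0xC70D02
clock 11: out=0, reg = 0xE38681
clock 12: out=1, reg = 0x71C340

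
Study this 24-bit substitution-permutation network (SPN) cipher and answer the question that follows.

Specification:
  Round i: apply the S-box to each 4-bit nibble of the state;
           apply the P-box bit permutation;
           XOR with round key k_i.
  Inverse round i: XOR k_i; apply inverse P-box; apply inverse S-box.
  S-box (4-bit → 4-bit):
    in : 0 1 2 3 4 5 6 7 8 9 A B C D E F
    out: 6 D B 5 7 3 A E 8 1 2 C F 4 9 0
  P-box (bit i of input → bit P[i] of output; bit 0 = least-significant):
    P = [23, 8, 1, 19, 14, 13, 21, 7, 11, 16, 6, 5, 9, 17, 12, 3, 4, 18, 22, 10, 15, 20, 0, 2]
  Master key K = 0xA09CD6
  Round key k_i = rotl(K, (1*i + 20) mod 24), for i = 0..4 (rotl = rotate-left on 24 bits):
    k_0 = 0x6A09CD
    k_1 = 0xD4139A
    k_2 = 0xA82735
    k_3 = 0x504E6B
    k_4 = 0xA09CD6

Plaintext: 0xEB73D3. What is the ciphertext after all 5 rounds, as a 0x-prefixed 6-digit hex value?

0x0D1C6B

s_0 = plaintext = 0xEB73D3
s_1 = Round(s_0, k_0) = 0x889583
s_2 = Round(s_1, k_1) = 0x551D1C
s_3 = Round(s_2, k_2) = 0x14F4EF
s_4 = Round(s_3, k_3) = 0x1586BE
s_5 = Round(s_4, k_4) = 0x0D1C6B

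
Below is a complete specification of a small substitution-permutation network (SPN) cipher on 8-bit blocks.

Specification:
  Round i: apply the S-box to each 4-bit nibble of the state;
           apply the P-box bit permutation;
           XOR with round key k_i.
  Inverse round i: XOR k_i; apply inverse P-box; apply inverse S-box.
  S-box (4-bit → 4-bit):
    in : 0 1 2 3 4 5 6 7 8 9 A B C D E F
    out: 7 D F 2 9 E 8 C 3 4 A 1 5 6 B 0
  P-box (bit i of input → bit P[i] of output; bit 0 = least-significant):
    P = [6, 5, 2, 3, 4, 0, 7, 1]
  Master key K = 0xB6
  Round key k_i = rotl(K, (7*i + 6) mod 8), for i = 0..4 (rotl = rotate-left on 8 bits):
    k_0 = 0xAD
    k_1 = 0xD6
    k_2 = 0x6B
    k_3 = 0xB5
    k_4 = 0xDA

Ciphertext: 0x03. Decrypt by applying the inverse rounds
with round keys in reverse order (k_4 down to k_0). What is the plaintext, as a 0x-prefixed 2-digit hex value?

0xEC

s_0 = ciphertext = 0x03
s_1 = InvRound(s_0, k_4) = 0x04
s_2 = InvRound(s_1, k_3) = 0x03
s_3 = InvRound(s_2, k_2) = 0xFE
s_4 = InvRound(s_3, k_1) = 0xFA
s_5 = InvRound(s_4, k_0) = 0xEC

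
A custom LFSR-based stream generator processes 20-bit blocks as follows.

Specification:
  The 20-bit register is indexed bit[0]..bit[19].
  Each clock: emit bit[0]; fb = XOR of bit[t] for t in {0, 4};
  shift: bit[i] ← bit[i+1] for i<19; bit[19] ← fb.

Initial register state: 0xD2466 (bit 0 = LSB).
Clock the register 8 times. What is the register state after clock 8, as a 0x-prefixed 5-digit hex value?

reg_0 = 0xD2466
clock 1: out=0, reg = 0x69233
clock 2: out=1, reg = 0x34919
clock 3: out=1, reg = 0x1A48C
clock 4: out=0, reg = 0x0D246
clock 5: out=0, reg = 0x06923
clock 6: out=1, reg = 0x83491
clock 7: out=1, reg = 0x41A48
clock 8: out=0, reg = 0x20D24

0x20D24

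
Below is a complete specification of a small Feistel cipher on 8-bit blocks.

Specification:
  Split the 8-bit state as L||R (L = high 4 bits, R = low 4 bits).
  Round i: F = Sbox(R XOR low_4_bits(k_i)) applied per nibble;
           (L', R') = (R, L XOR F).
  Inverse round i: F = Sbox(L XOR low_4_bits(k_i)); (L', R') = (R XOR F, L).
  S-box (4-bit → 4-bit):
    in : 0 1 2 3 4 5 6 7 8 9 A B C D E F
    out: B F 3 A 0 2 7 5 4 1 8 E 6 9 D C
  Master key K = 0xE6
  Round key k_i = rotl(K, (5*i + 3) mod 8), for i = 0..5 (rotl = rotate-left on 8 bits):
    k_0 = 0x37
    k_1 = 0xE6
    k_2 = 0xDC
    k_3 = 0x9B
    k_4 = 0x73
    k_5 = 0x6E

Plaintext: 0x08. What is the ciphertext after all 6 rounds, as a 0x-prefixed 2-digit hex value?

s_0 = plaintext = 0x08
s_1 = Round(s_0, k_0) = 0x8C
s_2 = Round(s_1, k_1) = 0xC0
s_3 = Round(s_2, k_2) = 0x0A
s_4 = Round(s_3, k_3) = 0xAF
s_5 = Round(s_4, k_4) = 0xFC
s_6 = Round(s_5, k_5) = 0xCC

0xCC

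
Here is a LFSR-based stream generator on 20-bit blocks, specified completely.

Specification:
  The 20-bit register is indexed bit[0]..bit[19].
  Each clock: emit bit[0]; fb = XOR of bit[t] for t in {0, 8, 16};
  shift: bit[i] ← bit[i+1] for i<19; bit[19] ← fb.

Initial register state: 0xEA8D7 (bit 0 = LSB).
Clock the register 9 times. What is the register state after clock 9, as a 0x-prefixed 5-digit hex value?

0x30F54

reg_0 = 0xEA8D7
clock 1: out=1, reg = 0xF546B
clock 2: out=1, reg = 0x7AA35
clock 3: out=1, reg = 0x3D51A
clock 4: out=0, reg = 0x1EA8D
clock 5: out=1, reg = 0x0F546
clock 6: out=0, reg = 0x87AA3
clock 7: out=1, reg = 0xC3D51
clock 8: out=1, reg = 0x61EA8
clock 9: out=0, reg = 0x30F54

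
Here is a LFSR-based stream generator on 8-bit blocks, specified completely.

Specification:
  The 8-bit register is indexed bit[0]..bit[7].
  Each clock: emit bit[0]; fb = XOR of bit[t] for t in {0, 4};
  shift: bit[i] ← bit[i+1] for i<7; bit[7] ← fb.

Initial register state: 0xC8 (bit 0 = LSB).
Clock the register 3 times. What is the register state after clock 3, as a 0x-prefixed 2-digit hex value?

0x99

reg_0 = 0xC8
clock 1: out=0, reg = 0x64
clock 2: out=0, reg = 0x32
clock 3: out=0, reg = 0x99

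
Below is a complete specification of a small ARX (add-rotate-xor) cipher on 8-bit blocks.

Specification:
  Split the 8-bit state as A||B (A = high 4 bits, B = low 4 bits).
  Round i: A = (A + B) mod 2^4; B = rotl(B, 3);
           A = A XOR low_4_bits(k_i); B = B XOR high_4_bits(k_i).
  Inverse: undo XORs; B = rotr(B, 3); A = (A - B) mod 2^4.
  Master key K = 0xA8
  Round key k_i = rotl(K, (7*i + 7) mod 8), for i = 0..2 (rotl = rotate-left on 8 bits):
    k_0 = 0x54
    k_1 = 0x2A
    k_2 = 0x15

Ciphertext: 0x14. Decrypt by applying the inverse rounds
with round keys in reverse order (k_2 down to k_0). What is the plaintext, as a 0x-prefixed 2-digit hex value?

0x38

s_0 = ciphertext = 0x14
s_1 = InvRound(s_0, k_2) = 0xAA
s_2 = InvRound(s_1, k_1) = 0xF1
s_3 = InvRound(s_2, k_0) = 0x38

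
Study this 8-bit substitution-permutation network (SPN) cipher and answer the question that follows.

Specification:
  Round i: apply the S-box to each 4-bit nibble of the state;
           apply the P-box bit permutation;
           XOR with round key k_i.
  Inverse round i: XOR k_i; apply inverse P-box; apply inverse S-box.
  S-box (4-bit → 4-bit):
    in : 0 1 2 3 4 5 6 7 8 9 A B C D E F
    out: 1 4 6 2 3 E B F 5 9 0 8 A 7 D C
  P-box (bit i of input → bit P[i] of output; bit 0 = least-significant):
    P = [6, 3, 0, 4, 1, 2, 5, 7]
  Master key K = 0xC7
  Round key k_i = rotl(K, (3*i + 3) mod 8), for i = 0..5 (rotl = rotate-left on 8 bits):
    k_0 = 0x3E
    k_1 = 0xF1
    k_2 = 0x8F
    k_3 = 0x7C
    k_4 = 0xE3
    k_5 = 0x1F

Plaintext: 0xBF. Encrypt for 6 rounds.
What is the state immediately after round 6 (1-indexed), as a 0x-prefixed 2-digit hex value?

0x89

s_0 = plaintext = 0xBF
s_1 = Round(s_0, k_0) = 0xAF
s_2 = Round(s_1, k_1) = 0xE0
s_3 = Round(s_2, k_2) = 0x6D
s_4 = Round(s_3, k_3) = 0xB3
s_5 = Round(s_4, k_4) = 0x6B
s_6 = Round(s_5, k_5) = 0x89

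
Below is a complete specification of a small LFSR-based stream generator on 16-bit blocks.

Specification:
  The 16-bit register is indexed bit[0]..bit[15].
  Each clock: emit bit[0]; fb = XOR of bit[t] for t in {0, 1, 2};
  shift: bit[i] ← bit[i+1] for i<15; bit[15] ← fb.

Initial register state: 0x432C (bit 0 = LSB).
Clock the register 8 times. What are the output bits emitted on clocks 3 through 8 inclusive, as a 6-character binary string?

reg_0 = 0x432C
clock 1: out=0, reg = 0xA196
clock 2: out=0, reg = 0x50CB
clock 3: out=1, reg = 0x2865
clock 4: out=1, reg = 0x1432
clock 5: out=0, reg = 0x8A19
clock 6: out=1, reg = 0xC50C
clock 7: out=0, reg = 0xE286
clock 8: out=0, reg = 0x7143

110100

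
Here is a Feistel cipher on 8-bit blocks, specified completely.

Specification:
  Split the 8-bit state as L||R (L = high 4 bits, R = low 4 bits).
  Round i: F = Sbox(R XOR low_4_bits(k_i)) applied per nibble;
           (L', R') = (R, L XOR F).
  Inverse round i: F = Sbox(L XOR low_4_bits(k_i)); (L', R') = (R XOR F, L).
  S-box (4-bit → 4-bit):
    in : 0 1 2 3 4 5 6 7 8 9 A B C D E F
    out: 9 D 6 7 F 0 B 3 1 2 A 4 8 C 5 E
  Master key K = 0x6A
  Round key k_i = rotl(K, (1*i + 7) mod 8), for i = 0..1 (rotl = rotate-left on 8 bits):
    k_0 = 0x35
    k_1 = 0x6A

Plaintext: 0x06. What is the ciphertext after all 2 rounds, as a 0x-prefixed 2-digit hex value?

0x7A

s_0 = plaintext = 0x06
s_1 = Round(s_0, k_0) = 0x67
s_2 = Round(s_1, k_1) = 0x7A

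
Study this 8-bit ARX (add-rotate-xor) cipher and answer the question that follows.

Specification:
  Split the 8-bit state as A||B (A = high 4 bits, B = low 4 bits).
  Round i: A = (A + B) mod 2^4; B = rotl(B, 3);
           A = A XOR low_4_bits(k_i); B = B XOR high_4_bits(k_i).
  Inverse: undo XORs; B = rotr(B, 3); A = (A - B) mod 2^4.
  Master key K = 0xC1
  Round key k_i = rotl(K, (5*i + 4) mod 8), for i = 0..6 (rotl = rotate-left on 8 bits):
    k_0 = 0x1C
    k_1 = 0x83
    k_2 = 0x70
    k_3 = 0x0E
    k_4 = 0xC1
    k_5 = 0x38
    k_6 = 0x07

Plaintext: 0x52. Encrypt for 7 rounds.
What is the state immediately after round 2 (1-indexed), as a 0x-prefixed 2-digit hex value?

0x88

s_0 = plaintext = 0x52
s_1 = Round(s_0, k_0) = 0xB0
s_2 = Round(s_1, k_1) = 0x88
s_3 = Round(s_2, k_2) = 0x03
s_4 = Round(s_3, k_3) = 0xD9
s_5 = Round(s_4, k_4) = 0x70
s_6 = Round(s_5, k_5) = 0xF3
s_7 = Round(s_6, k_6) = 0x59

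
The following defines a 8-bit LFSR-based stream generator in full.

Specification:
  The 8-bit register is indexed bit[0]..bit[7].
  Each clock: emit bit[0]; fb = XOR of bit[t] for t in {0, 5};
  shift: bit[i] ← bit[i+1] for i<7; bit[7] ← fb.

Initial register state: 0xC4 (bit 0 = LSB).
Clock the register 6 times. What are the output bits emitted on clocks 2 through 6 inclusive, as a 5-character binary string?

01000

reg_0 = 0xC4
clock 1: out=0, reg = 0x62
clock 2: out=0, reg = 0xB1
clock 3: out=1, reg = 0x58
clock 4: out=0, reg = 0x2C
clock 5: out=0, reg = 0x96
clock 6: out=0, reg = 0x4B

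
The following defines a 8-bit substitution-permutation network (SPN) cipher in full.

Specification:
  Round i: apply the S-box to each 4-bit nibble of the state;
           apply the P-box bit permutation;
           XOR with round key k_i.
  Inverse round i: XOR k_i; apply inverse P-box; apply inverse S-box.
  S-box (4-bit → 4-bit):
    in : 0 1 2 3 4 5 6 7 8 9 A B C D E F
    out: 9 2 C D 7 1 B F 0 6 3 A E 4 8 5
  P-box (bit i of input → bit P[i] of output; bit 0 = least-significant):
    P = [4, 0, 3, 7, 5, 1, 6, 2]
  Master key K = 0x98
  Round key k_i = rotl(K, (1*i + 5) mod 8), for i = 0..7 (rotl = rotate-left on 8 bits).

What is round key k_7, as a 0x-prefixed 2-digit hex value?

0x89

K = 0x98
k_0 = rotl(K, (1*0+5) mod 8) = rotl(K, 5) = 0x13
k_1 = rotl(K, (1*1+5) mod 8) = rotl(K, 6) = 0x26
k_2 = rotl(K, (1*2+5) mod 8) = rotl(K, 7) = 0x4C
k_3 = rotl(K, (1*3+5) mod 8) = rotl(K, 0) = 0x98
k_4 = rotl(K, (1*4+5) mod 8) = rotl(K, 1) = 0x31
k_5 = rotl(K, (1*5+5) mod 8) = rotl(K, 2) = 0x62
k_6 = rotl(K, (1*6+5) mod 8) = rotl(K, 3) = 0xC4
k_7 = rotl(K, (1*7+5) mod 8) = rotl(K, 4) = 0x89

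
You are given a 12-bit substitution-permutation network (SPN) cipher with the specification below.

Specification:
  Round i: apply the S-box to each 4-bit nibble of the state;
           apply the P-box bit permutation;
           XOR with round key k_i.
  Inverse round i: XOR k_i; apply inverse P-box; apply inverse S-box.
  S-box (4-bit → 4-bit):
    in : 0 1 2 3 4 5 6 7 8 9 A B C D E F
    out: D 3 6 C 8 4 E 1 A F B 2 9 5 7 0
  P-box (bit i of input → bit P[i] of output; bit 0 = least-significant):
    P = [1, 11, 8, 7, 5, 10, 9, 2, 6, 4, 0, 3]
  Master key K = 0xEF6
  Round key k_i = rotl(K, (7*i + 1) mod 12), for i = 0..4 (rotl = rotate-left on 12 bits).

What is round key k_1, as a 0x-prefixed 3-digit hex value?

K = 0xEF6
k_0 = rotl(K, (7*0+1) mod 12) = rotl(K, 1) = 0xDED
k_1 = rotl(K, (7*1+1) mod 12) = rotl(K, 8) = 0x6EF

0x6EF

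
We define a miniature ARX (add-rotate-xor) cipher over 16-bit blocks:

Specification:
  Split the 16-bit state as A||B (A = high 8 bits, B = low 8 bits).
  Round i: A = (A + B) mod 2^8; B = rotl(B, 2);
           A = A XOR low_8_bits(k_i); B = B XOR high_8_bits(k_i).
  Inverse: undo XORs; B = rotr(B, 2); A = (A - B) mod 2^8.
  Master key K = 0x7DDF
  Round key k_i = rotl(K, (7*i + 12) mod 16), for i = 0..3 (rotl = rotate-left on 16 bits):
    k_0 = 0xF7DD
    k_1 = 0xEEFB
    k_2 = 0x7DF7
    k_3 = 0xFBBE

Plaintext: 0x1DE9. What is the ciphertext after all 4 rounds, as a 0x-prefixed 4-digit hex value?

s_0 = plaintext = 0x1DE9
s_1 = Round(s_0, k_0) = 0xDB50
s_2 = Round(s_1, k_1) = 0xD0AF
s_3 = Round(s_2, k_2) = 0x88C3
s_4 = Round(s_3, k_3) = 0xF5F4

0xF5F4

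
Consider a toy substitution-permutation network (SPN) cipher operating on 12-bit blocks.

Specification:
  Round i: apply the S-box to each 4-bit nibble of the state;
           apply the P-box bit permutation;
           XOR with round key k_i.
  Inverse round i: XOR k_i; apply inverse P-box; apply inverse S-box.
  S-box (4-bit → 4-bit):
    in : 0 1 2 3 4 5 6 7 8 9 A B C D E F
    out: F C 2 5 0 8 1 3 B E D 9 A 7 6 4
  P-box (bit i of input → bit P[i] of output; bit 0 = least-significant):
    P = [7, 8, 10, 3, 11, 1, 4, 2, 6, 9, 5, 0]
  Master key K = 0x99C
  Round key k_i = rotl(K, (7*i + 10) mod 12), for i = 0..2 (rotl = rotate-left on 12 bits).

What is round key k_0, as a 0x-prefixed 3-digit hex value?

K = 0x99C
k_0 = rotl(K, (7*0+10) mod 12) = rotl(K, 10) = 0x267

0x267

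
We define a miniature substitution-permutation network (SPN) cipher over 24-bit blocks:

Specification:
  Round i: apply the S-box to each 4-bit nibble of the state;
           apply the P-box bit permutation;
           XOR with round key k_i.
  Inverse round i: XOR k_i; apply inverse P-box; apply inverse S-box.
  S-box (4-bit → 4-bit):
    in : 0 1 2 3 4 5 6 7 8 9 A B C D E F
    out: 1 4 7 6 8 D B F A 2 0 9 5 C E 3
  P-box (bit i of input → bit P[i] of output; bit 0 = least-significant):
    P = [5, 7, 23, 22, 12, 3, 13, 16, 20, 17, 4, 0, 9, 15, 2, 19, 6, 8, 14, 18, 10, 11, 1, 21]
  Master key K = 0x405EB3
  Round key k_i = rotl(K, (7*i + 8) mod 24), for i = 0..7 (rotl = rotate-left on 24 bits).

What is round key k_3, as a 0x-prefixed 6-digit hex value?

K = 0x405EB3
k_0 = rotl(K, (7*0+8) mod 24) = rotl(K, 8) = 0x5EB340
k_1 = rotl(K, (7*1+8) mod 24) = rotl(K, 15) = 0x59A02F
k_2 = rotl(K, (7*2+8) mod 24) = rotl(K, 22) = 0xD017AC
k_3 = rotl(K, (7*3+8) mod 24) = rotl(K, 5) = 0x0BD668

0x0BD668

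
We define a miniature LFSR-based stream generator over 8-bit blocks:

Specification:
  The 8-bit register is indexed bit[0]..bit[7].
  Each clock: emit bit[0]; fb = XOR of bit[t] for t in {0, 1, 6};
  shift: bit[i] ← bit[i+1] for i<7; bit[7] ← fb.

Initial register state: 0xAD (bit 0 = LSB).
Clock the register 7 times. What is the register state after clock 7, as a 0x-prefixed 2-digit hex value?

0x9B

reg_0 = 0xAD
clock 1: out=1, reg = 0xD6
clock 2: out=0, reg = 0x6B
clock 3: out=1, reg = 0xB5
clock 4: out=1, reg = 0xDA
clock 5: out=0, reg = 0x6D
clock 6: out=1, reg = 0x36
clock 7: out=0, reg = 0x9B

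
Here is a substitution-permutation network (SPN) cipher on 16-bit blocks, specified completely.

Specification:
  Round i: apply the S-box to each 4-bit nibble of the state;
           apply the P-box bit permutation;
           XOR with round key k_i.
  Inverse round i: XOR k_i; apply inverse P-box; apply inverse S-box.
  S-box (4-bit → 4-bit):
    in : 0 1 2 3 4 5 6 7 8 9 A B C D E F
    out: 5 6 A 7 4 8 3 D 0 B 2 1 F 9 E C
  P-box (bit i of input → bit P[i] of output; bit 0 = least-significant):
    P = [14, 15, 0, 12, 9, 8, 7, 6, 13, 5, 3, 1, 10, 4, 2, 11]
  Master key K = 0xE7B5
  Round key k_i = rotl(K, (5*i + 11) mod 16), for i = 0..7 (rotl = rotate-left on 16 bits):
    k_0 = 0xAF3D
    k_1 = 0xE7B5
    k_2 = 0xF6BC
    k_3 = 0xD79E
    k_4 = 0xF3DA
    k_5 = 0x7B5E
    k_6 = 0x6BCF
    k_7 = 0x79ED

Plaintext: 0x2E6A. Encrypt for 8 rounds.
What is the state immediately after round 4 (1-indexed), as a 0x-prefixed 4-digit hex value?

0xE373

s_0 = plaintext = 0x2E6A
s_1 = Round(s_0, k_0) = 0x2407
s_2 = Round(s_1, k_1) = 0xBD2C
s_3 = Round(s_2, k_2) = 0x03FF
s_4 = Round(s_3, k_3) = 0xE373
s_5 = Round(s_4, k_4) = 0x1927
s_6 = Round(s_5, k_5) = 0x0A29
s_7 = Round(s_6, k_6) = 0xBEAB
s_8 = Round(s_7, k_7) = 0x3CC7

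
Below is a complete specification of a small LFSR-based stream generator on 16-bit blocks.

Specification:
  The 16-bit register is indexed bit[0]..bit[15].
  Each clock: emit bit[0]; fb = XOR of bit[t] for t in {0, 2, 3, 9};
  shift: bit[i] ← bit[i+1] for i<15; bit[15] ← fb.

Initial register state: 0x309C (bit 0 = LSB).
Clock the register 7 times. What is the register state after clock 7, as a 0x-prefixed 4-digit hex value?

0x6061

reg_0 = 0x309C
clock 1: out=0, reg = 0x184E
clock 2: out=0, reg = 0x0C27
clock 3: out=1, reg = 0x0613
clock 4: out=1, reg = 0x0309
clock 5: out=1, reg = 0x8184
clock 6: out=0, reg = 0xC0C2
clock 7: out=0, reg = 0x6061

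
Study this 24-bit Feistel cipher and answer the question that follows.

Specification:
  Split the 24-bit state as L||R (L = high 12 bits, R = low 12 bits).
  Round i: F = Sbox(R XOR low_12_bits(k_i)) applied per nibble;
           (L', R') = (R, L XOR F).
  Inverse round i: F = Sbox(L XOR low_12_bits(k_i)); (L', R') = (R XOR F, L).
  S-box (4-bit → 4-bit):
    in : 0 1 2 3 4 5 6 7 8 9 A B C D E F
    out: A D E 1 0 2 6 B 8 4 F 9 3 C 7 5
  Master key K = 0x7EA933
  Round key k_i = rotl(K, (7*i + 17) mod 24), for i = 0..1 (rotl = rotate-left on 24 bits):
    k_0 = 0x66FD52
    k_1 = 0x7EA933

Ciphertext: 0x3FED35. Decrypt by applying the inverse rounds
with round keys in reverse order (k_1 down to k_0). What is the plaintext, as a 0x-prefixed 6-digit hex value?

s_0 = ciphertext = 0x3FED35
s_1 = InvRound(s_0, k_1) = 0x2093FE
s_2 = InvRound(s_1, k_0) = 0x6D7209

0x6D7209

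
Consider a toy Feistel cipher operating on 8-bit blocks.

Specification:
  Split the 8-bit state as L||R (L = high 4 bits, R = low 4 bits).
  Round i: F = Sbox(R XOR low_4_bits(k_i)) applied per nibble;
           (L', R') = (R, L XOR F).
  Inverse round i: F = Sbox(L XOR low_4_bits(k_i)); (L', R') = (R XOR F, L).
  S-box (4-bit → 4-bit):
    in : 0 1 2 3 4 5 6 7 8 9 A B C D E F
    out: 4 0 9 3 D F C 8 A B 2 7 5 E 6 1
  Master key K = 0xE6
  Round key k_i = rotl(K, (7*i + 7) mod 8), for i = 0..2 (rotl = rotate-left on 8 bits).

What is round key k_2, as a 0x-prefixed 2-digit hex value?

0xDC

K = 0xE6
k_0 = rotl(K, (7*0+7) mod 8) = rotl(K, 7) = 0x73
k_1 = rotl(K, (7*1+7) mod 8) = rotl(K, 6) = 0xB9
k_2 = rotl(K, (7*2+7) mod 8) = rotl(K, 5) = 0xDC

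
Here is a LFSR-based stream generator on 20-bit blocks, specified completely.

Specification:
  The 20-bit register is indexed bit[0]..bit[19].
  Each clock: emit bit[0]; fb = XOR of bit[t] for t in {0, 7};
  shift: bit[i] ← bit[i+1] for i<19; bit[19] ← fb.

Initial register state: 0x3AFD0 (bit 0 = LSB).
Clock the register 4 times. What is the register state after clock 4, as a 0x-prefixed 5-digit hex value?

0xF3AFD

reg_0 = 0x3AFD0
clock 1: out=0, reg = 0x9D7E8
clock 2: out=0, reg = 0xCEBF4
clock 3: out=0, reg = 0xE75FA
clock 4: out=0, reg = 0xF3AFD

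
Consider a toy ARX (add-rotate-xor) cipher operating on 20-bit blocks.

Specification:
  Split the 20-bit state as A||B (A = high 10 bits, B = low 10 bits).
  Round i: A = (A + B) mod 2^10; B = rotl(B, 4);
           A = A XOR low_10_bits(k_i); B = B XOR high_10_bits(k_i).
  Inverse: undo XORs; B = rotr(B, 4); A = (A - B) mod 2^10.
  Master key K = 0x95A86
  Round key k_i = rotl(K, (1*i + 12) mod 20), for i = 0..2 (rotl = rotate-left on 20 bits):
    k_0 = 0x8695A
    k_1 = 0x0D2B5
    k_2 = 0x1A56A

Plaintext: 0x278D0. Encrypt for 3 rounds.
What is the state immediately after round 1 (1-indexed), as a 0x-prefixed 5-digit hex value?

s_0 = plaintext = 0x278D0
s_1 = Round(s_0, k_0) = 0x0D319
s_2 = Round(s_1, k_1) = 0x7E1A8
s_3 = Round(s_2, k_2) = 0xB2AEF

0x0D319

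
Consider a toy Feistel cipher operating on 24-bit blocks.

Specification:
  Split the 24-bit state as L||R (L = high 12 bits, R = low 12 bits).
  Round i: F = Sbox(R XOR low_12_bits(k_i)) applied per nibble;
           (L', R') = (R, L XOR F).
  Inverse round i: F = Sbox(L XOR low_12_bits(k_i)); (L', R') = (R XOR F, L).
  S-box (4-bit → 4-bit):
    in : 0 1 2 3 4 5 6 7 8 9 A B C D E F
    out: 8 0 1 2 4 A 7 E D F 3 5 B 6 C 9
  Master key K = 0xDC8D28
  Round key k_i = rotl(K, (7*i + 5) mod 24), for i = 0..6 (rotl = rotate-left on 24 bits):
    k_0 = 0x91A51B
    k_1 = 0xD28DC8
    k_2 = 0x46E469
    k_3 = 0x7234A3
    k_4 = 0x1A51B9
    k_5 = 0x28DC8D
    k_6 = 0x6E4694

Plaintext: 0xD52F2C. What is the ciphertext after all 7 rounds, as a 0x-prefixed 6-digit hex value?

0x4AA76D

s_0 = plaintext = 0xD52F2C
s_1 = Round(s_0, k_0) = 0xF2CE7C
s_2 = Round(s_1, k_1) = 0xE7CD78
s_3 = Round(s_2, k_2) = 0xD7817C
s_4 = Round(s_3, k_3) = 0x17C711
s_5 = Round(s_4, k_4) = 0x711641
s_6 = Round(s_5, k_5) = 0x6414AA
s_7 = Round(s_6, k_6) = 0x4AA76D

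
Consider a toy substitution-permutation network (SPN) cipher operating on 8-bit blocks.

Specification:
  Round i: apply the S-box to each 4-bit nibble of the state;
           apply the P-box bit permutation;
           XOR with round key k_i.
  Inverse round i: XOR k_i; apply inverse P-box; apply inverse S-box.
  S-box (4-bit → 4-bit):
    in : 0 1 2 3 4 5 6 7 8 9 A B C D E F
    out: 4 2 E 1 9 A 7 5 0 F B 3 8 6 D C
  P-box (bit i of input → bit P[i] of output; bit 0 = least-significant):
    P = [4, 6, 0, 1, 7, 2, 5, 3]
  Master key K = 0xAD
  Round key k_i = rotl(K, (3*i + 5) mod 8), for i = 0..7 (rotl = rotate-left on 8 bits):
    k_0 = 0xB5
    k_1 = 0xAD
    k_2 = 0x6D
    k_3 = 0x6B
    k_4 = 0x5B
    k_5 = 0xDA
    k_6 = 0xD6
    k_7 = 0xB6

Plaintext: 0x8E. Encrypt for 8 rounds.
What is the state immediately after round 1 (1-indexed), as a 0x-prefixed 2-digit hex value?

s_0 = plaintext = 0x8E
s_1 = Round(s_0, k_0) = 0xA6
s_2 = Round(s_1, k_1) = 0x70
s_3 = Round(s_2, k_2) = 0xCC
s_4 = Round(s_3, k_3) = 0x61
s_5 = Round(s_4, k_4) = 0xBF
s_6 = Round(s_5, k_5) = 0x5D
s_7 = Round(s_6, k_6) = 0x9B
s_8 = Round(s_7, k_7) = 0x4A

0xA6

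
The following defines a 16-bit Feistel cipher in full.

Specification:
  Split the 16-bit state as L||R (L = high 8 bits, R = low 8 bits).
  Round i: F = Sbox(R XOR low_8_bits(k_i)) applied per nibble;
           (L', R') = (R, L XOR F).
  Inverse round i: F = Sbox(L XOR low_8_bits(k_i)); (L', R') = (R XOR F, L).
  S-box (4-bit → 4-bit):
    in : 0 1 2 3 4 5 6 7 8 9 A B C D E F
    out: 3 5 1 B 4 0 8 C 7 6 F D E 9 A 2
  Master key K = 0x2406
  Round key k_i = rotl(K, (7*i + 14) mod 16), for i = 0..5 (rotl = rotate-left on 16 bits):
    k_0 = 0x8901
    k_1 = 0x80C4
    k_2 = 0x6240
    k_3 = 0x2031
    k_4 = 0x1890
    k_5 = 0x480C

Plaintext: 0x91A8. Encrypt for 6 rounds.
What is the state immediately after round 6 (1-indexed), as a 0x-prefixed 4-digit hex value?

s_0 = plaintext = 0x91A8
s_1 = Round(s_0, k_0) = 0xA867
s_2 = Round(s_1, k_1) = 0x6753
s_3 = Round(s_2, k_2) = 0x533C
s_4 = Round(s_3, k_3) = 0x3C6A
s_5 = Round(s_4, k_4) = 0x6A13
s_6 = Round(s_5, k_5) = 0x1338

0x1338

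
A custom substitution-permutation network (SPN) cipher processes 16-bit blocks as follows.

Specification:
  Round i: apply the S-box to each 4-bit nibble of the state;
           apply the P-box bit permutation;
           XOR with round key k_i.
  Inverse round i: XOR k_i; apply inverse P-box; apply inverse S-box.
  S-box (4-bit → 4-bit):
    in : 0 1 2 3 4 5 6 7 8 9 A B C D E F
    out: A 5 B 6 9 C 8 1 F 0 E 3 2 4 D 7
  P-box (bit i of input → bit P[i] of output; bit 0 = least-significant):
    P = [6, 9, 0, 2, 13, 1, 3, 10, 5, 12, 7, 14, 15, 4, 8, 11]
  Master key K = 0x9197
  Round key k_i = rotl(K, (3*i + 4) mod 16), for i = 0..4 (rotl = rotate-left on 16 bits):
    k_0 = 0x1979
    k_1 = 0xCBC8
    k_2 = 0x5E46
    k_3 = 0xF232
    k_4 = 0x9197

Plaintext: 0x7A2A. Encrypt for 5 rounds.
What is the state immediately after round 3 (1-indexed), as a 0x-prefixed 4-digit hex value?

0xAA24

s_0 = plaintext = 0x7A2A
s_1 = Round(s_0, k_0) = 0xEFFE
s_2 = Round(s_1, k_1) = 0x7227
s_3 = Round(s_2, k_2) = 0xAA24
s_4 = Round(s_3, k_3) = 0x8FE4
s_5 = Round(s_4, k_4) = 0x2C6B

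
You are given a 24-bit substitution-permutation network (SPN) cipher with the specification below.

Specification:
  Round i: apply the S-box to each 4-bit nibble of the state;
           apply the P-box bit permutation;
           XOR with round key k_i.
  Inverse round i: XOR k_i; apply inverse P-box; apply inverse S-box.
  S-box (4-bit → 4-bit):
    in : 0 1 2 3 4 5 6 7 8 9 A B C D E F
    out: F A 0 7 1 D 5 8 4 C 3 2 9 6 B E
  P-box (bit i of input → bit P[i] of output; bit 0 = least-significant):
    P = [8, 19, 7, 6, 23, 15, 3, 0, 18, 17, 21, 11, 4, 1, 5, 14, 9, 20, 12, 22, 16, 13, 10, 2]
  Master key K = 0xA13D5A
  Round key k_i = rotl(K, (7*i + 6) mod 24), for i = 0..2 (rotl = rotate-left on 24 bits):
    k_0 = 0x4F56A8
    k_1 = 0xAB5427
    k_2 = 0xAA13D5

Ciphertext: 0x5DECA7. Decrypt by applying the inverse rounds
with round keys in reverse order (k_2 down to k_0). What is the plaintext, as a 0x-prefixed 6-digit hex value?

s_0 = ciphertext = 0x5DECA7
s_1 = InvRound(s_0, k_2) = 0x3000AC
s_2 = InvRound(s_1, k_1) = 0x6D1B5D
s_3 = InvRound(s_2, k_0) = 0x925F75

0x925F75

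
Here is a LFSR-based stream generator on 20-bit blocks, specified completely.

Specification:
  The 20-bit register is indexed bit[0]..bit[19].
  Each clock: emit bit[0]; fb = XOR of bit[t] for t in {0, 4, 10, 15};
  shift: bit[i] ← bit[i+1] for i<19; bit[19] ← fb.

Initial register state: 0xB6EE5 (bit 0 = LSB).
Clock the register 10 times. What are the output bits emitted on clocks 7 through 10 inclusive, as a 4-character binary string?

1101

reg_0 = 0xB6EE5
clock 1: out=1, reg = 0x5B772
clock 2: out=0, reg = 0xADBB9
clock 3: out=1, reg = 0xD6DDC
clock 4: out=0, reg = 0x6B6EE
clock 5: out=0, reg = 0x35B77
clock 6: out=1, reg = 0x1ADBB
clock 7: out=1, reg = 0x0D6DD
clock 8: out=1, reg = 0x06B6E
clock 9: out=0, reg = 0x035B7
clock 10: out=1, reg = 0x81ADB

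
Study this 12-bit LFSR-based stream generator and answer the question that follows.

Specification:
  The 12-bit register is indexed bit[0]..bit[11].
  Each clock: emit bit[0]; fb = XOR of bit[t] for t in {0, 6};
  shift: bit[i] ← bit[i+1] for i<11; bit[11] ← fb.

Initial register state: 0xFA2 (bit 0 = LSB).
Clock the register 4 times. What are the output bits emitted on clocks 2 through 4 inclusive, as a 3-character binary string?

reg_0 = 0xFA2
clock 1: out=0, reg = 0x7D1
clock 2: out=1, reg = 0x3E8
clock 3: out=0, reg = 0x9F4
clock 4: out=0, reg = 0xCFA

100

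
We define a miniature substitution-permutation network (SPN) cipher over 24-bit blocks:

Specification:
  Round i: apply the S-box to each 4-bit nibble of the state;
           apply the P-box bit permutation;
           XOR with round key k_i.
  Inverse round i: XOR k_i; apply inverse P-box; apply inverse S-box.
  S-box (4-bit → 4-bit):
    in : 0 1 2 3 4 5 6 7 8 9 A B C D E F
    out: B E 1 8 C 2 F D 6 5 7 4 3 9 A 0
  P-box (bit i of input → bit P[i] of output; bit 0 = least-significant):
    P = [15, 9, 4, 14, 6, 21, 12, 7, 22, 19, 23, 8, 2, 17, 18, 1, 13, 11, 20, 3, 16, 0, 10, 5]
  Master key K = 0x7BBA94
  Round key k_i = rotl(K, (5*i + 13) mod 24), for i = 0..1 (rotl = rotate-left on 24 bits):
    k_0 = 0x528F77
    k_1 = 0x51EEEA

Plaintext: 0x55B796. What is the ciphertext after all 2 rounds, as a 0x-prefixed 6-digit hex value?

0xC201B2

s_0 = plaintext = 0x55B796
s_1 = Round(s_0, k_0) = 0x965426
s_2 = Round(s_1, k_1) = 0xC201B2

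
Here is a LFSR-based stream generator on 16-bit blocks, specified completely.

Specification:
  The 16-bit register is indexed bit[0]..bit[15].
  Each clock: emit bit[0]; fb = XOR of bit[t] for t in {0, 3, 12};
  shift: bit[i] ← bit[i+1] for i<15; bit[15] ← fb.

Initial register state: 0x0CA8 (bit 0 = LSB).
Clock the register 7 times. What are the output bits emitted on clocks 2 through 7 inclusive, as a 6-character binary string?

reg_0 = 0x0CA8
clock 1: out=0, reg = 0x8654
clock 2: out=0, reg = 0x432A
clock 3: out=0, reg = 0xA195
clock 4: out=1, reg = 0xD0CA
clock 5: out=0, reg = 0x6865
clock 6: out=1, reg = 0xB432
clock 7: out=0, reg = 0xDA19

001010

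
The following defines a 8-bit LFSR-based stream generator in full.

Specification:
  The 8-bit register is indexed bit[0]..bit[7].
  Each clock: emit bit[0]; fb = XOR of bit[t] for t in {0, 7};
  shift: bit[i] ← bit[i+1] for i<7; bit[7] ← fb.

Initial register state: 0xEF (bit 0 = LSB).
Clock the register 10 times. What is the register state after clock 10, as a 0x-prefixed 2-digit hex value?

0x96

reg_0 = 0xEF
clock 1: out=1, reg = 0x77
clock 2: out=1, reg = 0xBB
clock 3: out=1, reg = 0x5D
clock 4: out=1, reg = 0xAE
clock 5: out=0, reg = 0xD7
clock 6: out=1, reg = 0x6B
clock 7: out=1, reg = 0xB5
clock 8: out=1, reg = 0x5A
clock 9: out=0, reg = 0x2D
clock 10: out=1, reg = 0x96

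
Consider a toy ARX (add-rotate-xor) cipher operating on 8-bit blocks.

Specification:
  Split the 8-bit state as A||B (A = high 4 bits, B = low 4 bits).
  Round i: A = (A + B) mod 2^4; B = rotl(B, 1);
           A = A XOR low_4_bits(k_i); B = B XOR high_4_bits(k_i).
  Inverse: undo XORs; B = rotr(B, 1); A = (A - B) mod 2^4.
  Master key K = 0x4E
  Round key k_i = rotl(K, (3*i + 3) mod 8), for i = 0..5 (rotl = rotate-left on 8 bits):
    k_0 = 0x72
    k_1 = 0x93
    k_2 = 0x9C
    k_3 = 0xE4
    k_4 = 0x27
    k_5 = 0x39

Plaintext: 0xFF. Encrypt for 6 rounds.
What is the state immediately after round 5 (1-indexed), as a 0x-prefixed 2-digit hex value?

s_0 = plaintext = 0xFF
s_1 = Round(s_0, k_0) = 0xC8
s_2 = Round(s_1, k_1) = 0x78
s_3 = Round(s_2, k_2) = 0x38
s_4 = Round(s_3, k_3) = 0xFF
s_5 = Round(s_4, k_4) = 0x9D
s_6 = Round(s_5, k_5) = 0xF8

0x9D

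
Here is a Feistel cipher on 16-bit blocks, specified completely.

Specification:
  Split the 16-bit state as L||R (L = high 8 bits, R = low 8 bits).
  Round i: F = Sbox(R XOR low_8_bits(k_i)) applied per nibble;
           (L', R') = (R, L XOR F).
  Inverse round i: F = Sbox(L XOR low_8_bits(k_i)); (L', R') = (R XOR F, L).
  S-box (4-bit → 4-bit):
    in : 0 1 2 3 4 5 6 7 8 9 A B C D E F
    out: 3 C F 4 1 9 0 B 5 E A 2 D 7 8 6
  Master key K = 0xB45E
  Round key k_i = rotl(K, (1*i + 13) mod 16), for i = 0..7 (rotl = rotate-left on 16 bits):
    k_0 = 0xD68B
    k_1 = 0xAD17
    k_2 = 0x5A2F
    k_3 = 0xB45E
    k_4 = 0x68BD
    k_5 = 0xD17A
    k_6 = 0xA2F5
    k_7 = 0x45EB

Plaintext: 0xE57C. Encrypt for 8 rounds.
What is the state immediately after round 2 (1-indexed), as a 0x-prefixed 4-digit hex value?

0x8E92

s_0 = plaintext = 0xE57C
s_1 = Round(s_0, k_0) = 0x7C8E
s_2 = Round(s_1, k_1) = 0x8E92
s_3 = Round(s_2, k_2) = 0x92A9
s_4 = Round(s_3, k_3) = 0xA9F9
s_5 = Round(s_4, k_4) = 0xF9B8
s_6 = Round(s_5, k_5) = 0xB826
s_7 = Round(s_6, k_6) = 0x26CC
s_8 = Round(s_7, k_7) = 0xCCDD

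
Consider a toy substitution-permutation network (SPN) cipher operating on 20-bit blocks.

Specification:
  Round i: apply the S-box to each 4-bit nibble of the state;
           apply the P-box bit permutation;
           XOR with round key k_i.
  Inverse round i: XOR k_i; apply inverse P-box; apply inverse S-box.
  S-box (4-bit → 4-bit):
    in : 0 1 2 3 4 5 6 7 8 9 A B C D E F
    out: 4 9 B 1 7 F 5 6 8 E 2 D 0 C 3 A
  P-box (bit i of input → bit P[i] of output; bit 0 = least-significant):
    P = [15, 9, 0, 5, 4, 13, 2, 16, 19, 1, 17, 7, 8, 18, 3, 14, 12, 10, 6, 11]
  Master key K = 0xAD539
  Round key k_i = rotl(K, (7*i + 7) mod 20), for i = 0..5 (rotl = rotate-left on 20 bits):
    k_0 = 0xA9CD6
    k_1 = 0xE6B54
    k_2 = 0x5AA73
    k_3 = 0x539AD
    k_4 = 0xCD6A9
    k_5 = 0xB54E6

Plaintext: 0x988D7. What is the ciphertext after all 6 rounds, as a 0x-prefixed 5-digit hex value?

0x33D23

s_0 = plaintext = 0x988D7
s_1 = Round(s_0, k_0) = 0xBD213
s_2 = Round(s_1, k_1) = 0x7B38E
s_3 = Round(s_2, k_2) = 0xC6D3B
s_4 = Round(s_3, k_3) = 0x7B814
s_5 = Round(s_4, k_4) = 0xD1170
s_6 = Round(s_5, k_5) = 0x33D23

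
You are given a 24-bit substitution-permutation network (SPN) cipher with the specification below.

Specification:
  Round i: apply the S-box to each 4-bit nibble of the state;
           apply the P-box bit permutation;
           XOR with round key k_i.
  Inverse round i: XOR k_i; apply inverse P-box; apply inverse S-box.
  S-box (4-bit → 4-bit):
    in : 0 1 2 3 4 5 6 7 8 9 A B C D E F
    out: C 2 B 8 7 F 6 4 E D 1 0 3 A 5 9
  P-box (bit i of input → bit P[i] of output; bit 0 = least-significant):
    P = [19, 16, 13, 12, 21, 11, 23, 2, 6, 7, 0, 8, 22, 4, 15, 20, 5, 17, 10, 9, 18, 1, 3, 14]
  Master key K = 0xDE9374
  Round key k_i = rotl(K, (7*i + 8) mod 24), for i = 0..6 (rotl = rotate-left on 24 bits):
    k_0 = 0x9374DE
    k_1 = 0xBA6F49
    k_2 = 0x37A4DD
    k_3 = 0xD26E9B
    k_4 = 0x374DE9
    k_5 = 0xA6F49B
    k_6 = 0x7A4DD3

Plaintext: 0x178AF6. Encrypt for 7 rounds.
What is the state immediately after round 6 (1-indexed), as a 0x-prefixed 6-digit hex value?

s_0 = plaintext = 0x178AF6
s_1 = Round(s_0, k_0) = 0xA2D088
s_2 = Round(s_1, k_1) = 0x2D547C
s_3 = Round(s_2, k_2) = 0xE8660E
s_4 = Round(s_3, k_3) = 0x5CC806
s_5 = Round(s_4, k_4) = 0xF02C56
s_6 = Round(s_5, k_5) = 0x539A4F
s_7 = Round(s_6, k_6) = 0x869799

0x539A4F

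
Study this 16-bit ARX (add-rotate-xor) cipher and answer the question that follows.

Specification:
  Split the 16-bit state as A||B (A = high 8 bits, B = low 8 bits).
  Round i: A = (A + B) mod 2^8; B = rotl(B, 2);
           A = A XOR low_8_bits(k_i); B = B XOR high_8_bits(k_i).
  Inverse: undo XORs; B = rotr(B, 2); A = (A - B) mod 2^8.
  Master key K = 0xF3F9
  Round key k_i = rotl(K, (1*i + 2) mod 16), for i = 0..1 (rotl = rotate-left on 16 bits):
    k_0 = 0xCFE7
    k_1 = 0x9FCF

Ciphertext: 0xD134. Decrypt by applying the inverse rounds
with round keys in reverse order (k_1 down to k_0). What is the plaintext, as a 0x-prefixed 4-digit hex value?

0x8A49

s_0 = ciphertext = 0xD134
s_1 = InvRound(s_0, k_1) = 0x34EA
s_2 = InvRound(s_1, k_0) = 0x8A49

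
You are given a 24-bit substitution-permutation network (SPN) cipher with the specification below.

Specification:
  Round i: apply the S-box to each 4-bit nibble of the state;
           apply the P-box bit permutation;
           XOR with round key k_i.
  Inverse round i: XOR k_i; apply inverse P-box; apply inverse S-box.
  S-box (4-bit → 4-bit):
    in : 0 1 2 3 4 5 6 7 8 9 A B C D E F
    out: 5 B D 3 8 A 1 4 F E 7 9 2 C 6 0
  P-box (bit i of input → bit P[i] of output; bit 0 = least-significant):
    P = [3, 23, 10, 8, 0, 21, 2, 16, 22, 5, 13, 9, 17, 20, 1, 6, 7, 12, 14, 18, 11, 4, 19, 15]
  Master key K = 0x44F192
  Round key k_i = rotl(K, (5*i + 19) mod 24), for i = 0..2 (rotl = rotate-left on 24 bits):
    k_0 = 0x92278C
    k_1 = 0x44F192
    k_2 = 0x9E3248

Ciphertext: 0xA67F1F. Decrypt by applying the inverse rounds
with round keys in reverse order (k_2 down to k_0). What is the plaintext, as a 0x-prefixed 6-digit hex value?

s_0 = ciphertext = 0xA67F1F
s_1 = InvRound(s_0, k_2) = 0xA79FAD
s_2 = InvRound(s_1, k_1) = 0x37088A
s_3 = InvRound(s_2, k_0) = 0x647D99

0x647D99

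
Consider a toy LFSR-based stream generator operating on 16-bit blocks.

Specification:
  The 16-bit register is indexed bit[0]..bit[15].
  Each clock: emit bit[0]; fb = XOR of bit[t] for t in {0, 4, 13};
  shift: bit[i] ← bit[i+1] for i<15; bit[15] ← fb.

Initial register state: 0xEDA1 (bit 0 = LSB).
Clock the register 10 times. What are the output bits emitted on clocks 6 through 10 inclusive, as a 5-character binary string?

reg_0 = 0xEDA1
clock 1: out=1, reg = 0x76D0
clock 2: out=0, reg = 0x3B68
clock 3: out=0, reg = 0x9DB4
clock 4: out=0, reg = 0xCEDA
clock 5: out=0, reg = 0xE76D
clock 6: out=1, reg = 0x73B6
clock 7: out=0, reg = 0x39DB
clock 8: out=1, reg = 0x9CED
clock 9: out=1, reg = 0xCE76
clock 10: out=0, reg = 0xE73B

10110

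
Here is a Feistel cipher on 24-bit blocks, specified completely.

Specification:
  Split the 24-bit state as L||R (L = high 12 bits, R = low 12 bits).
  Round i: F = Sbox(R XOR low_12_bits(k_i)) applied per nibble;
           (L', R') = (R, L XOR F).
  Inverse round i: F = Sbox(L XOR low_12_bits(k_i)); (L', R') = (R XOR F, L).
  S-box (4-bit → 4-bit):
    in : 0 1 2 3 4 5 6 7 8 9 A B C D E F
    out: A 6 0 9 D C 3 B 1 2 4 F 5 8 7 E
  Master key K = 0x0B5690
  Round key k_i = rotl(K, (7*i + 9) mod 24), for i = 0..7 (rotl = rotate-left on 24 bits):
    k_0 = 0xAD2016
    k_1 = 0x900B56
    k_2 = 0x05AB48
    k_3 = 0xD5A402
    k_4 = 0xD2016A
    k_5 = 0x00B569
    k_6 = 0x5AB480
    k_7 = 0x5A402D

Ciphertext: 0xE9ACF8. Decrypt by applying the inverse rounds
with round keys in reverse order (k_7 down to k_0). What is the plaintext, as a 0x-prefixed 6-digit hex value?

s_0 = ciphertext = 0xE9ACF8
s_1 = InvRound(s_0, k_7) = 0xB03E9A
s_2 = InvRound(s_1, k_6) = 0x083B03
s_3 = InvRound(s_2, k_5) = 0x777083
s_4 = InvRound(s_3, k_4) = 0x3EB777
s_5 = InvRound(s_4, k_3) = 0xC053EB
s_6 = InvRound(s_5, k_2) = 0x833C05
s_7 = InvRound(s_6, k_1) = 0x539833
s_8 = InvRound(s_7, k_0) = 0x43D539

0x43D539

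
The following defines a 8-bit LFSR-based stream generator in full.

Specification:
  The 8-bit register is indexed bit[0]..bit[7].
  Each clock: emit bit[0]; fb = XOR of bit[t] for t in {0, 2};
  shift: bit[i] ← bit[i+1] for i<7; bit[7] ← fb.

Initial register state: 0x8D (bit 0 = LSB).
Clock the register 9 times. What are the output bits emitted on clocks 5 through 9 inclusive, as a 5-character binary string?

00010

reg_0 = 0x8D
clock 1: out=1, reg = 0x46
clock 2: out=0, reg = 0xA3
clock 3: out=1, reg = 0xD1
clock 4: out=1, reg = 0xE8
clock 5: out=0, reg = 0x74
clock 6: out=0, reg = 0xBA
clock 7: out=0, reg = 0x5D
clock 8: out=1, reg = 0x2E
clock 9: out=0, reg = 0x97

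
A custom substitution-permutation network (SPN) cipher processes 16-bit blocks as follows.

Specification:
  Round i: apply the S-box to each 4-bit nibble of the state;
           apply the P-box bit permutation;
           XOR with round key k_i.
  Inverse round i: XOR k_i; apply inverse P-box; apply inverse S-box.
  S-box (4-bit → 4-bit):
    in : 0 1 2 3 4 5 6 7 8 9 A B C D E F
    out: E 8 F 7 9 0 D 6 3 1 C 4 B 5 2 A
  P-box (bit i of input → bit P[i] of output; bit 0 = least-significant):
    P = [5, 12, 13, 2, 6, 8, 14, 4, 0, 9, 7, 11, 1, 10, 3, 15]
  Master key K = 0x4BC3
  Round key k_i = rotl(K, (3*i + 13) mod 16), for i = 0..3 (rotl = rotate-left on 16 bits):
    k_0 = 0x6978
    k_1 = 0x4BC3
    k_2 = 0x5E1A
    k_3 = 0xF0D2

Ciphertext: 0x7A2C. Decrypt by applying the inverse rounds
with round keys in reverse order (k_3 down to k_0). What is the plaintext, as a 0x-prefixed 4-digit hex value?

0x2DDA

s_0 = ciphertext = 0x7A2C
s_1 = InvRound(s_0, k_3) = 0x6044
s_2 = InvRound(s_1, k_2) = 0x3F40
s_3 = InvRound(s_2, k_1) = 0x8DB7
s_4 = InvRound(s_3, k_0) = 0x2DDA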